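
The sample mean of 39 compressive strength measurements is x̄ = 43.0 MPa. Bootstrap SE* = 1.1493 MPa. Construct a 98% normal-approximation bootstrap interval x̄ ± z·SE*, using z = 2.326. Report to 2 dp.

Margin = 2.326 × 1.1493 = 2.673
Interval: 43.0 ± 2.673

(40.33, 45.67)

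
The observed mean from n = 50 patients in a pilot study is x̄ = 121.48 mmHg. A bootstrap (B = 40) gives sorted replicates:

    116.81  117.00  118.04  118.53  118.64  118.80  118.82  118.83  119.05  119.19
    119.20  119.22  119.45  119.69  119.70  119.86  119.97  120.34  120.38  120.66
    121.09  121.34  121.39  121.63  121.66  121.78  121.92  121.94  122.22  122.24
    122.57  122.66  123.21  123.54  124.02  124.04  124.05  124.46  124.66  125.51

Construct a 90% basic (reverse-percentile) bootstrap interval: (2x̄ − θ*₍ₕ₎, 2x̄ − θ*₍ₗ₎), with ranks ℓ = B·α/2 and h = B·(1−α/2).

Percentile endpoints at ranks 2 and 38: θ*₍2₎ = 117.00, θ*₍38₎ = 124.46.
Basic interval reflects these around x̄:
  lower = 2 × 121.48 − 124.46 = 118.50
  upper = 2 × 121.48 − 117.00 = 125.96

(118.50, 125.96)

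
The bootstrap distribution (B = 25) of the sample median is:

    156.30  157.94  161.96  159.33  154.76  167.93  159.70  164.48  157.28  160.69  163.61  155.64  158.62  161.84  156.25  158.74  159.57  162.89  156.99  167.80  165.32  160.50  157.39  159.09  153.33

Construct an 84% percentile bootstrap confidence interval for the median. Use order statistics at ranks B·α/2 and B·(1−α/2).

(154.76, 165.32)

Sorted replicates: 153.33, 154.76, 155.64, 156.25, 156.30, 156.99, 157.28, 157.39, 157.94, 158.62, 158.74, 159.09, 159.33, 159.57, 159.70, 160.50, 160.69, 161.84, 161.96, 162.89, 163.61, 164.48, 165.32, 167.80, 167.93
α = 0.16; lower rank = 25 × 0.080 = 2; upper rank = 25 × 0.920 = 23.
The 2nd smallest replicate is 154.76; the 23rd is 165.32.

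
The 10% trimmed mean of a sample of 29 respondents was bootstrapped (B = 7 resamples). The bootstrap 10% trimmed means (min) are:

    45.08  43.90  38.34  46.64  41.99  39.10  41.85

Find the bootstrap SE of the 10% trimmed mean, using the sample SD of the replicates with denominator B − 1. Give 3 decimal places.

Bootstrap SE is the standard deviation of the 7 replicate 10% trimmed means.
Mean of replicates: (45.08 + 43.90 + 38.34 + 46.64 + 41.99 + 39.10 + 41.85) / 7 = 296.9000 / 7 = 42.4143
Sum of squared deviations: (+2.6657)² + (+1.4857)² + (−4.0743)² + (+4.2257)² + (−0.4243)² + (−3.3143)² + (−0.5643)² = 55.2528
Variance = 55.2528 / 6 = 9.2088
SE* = √9.2088

SE* = 3.035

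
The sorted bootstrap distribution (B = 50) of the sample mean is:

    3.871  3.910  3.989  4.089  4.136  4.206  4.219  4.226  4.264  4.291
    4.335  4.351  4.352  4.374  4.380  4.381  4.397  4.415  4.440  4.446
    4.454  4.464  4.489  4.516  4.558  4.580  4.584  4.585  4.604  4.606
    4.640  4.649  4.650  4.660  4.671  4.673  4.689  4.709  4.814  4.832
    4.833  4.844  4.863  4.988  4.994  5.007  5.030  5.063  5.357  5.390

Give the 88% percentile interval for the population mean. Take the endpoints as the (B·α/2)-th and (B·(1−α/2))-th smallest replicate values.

α = 0.12; lower rank = 50 × 0.060 = 3; upper rank = 50 × 0.940 = 47.
The 3rd smallest replicate is 3.989; the 47th is 5.030.

(3.989, 5.030)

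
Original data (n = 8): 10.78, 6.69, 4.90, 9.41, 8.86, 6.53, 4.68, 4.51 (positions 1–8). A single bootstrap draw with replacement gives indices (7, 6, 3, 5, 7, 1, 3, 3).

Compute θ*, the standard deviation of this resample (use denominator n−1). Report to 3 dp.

Resample values: 4.68, 6.53, 4.90, 8.86, 4.68, 10.78, 4.90, 4.90.
Mean = 6.2787; sum of squared deviations = 37.8021
s² = 37.8021 / 7 = 5.4003
s = √5.4003 = 2.324

θ* = 2.324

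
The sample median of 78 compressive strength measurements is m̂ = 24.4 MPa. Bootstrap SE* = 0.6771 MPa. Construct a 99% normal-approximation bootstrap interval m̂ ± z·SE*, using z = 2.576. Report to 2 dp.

(22.66, 26.14)

Margin = 2.576 × 0.6771 = 1.744
Interval: 24.4 ± 1.744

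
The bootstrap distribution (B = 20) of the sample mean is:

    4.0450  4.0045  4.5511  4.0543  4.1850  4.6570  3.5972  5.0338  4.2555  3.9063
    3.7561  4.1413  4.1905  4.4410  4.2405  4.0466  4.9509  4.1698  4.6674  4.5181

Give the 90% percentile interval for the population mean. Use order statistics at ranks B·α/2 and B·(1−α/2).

(3.5972, 4.9509)

Sorted replicates: 3.5972, 3.7561, 3.9063, 4.0045, 4.0450, 4.0466, 4.0543, 4.1413, 4.1698, 4.1850, 4.1905, 4.2405, 4.2555, 4.4410, 4.5181, 4.5511, 4.6570, 4.6674, 4.9509, 5.0338
α = 0.10; lower rank = 20 × 0.050 = 1; upper rank = 20 × 0.950 = 19.
The 1st smallest replicate is 3.5972; the 19th is 4.9509.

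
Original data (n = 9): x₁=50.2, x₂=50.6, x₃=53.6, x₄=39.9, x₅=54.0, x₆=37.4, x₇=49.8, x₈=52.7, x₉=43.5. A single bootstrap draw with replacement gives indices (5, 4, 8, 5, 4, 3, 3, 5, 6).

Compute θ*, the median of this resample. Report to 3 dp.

θ* = 53.600

Resample values: 54.0, 39.9, 52.7, 54.0, 39.9, 53.6, 53.6, 54.0, 37.4.
Sorted: 37.4, 39.9, 39.9, 52.7, 53.6, 53.6, 54.0, 54.0, 54.0
Median = middle value = 53.600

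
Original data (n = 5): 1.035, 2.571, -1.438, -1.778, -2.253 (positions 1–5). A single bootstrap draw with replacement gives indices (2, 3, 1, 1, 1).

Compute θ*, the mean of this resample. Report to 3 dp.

θ* = 0.848

Resample values: 2.571, -1.438, 1.035, 1.035, 1.035.
Mean = (2.571 + (-1.438) + 1.035 + 1.035 + 1.035) / 5 = 4.2380 / 5 = 0.848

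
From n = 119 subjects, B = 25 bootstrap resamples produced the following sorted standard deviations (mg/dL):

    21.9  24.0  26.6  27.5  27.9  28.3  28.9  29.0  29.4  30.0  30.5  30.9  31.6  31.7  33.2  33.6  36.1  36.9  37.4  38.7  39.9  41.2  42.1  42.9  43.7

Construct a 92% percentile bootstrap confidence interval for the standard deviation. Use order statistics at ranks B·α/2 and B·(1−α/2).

(21.9, 42.9)

α = 0.08; lower rank = 25 × 0.040 = 1; upper rank = 25 × 0.960 = 24.
The 1st smallest replicate is 21.9; the 24th is 42.9.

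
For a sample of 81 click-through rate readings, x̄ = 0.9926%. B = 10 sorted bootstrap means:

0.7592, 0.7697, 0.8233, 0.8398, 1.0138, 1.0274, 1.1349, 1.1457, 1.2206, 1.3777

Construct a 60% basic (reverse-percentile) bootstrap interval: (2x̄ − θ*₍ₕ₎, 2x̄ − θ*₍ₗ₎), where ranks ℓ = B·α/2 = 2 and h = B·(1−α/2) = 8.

(0.8395, 1.2155)

Percentile endpoints at ranks 2 and 8: θ*₍2₎ = 0.7697, θ*₍8₎ = 1.1457.
Basic interval reflects these around x̄:
  lower = 2 × 0.9926 − 1.1457 = 0.8395
  upper = 2 × 0.9926 − 0.7697 = 1.2155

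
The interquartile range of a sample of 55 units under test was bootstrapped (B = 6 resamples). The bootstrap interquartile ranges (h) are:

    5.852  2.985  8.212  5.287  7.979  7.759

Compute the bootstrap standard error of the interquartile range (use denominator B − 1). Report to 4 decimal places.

SE* = 2.0400

Bootstrap SE is the standard deviation of the 6 replicate interquartile ranges.
Mean of replicates: (5.852 + 2.985 + 8.212 + 5.287 + 7.979 + 7.759) / 6 = 38.07400 / 6 = 6.34567
Sum of squared deviations: (−0.49367)² + (−3.36067)² + (+1.86633)² + (−1.05867)² + (+1.63333)² + (+1.41333)² = 20.80705
Variance = 20.80705 / 5 = 4.16141
SE* = √4.16141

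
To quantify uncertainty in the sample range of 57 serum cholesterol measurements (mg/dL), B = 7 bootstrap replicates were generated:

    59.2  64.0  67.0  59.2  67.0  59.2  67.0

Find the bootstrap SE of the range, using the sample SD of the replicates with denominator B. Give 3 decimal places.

SE* = 3.624

Bootstrap SE is the standard deviation of the 7 replicate ranges.
Mean of replicates: (59.2 + 64.0 + 67.0 + 59.2 + 67.0 + 59.2 + 67.0) / 7 = 442.6000 / 7 = 63.2286
Sum of squared deviations: (−4.0286)² + (+0.7714)² + (+3.7714)² + (−4.0286)² + (+3.7714)² + (−4.0286)² + (+3.7714)² = 91.9543
Variance = 91.9543 / 7 = 13.1363
SE* = √13.1363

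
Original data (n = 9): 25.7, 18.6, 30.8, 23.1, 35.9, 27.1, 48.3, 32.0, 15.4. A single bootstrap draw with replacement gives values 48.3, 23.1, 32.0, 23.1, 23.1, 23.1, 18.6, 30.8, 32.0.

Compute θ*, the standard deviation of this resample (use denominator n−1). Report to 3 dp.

Mean = 28.2333; sum of squared deviations = 635.8400
s² = 635.8400 / 8 = 79.4800
s = √79.4800 = 8.915

θ* = 8.915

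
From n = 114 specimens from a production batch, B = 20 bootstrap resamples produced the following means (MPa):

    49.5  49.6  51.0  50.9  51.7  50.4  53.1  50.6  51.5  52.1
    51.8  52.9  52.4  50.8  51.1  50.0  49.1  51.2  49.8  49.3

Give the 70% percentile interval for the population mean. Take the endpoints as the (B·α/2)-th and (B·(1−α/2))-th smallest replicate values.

(49.5, 52.1)

Sorted replicates: 49.1, 49.3, 49.5, 49.6, 49.8, 50.0, 50.4, 50.6, 50.8, 50.9, 51.0, 51.1, 51.2, 51.5, 51.7, 51.8, 52.1, 52.4, 52.9, 53.1
α = 0.30; lower rank = 20 × 0.150 = 3; upper rank = 20 × 0.850 = 17.
The 3rd smallest replicate is 49.5; the 17th is 52.1.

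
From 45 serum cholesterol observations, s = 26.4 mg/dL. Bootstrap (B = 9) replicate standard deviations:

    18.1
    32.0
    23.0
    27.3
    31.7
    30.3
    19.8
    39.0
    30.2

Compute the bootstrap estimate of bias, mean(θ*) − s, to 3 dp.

bias = +1.533

mean(θ*) = (18.1 + 32.0 + 23.0 + 27.3 + 31.7 + 30.3 + 19.8 + 39.0 + 30.2) / 9 = 27.9333
bias = 27.9333 − 26.4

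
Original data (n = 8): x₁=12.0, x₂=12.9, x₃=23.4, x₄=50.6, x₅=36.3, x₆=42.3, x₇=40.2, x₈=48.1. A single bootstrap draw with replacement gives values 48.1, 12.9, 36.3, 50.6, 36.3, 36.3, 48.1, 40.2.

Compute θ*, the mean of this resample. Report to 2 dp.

Mean = (48.1 + 12.9 + 36.3 + 50.6 + 36.3 + 36.3 + 48.1 + 40.2) / 8 = 308.80 / 8 = 38.60

θ* = 38.60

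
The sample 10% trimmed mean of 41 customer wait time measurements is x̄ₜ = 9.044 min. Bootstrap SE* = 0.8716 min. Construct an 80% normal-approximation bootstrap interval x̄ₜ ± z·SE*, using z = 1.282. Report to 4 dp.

(7.9266, 10.1614)

Margin = 1.282 × 0.8716 = 1.11739
Interval: 9.044 ± 1.11739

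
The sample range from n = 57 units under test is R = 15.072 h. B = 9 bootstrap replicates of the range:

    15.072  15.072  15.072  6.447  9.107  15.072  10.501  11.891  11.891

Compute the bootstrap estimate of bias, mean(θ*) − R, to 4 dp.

bias = −2.8359

mean(θ*) = (15.072 + 15.072 + 15.072 + 6.447 + 9.107 + 15.072 + 10.501 + 11.891 + 11.891) / 9 = 12.23611
bias = 12.23611 − 15.072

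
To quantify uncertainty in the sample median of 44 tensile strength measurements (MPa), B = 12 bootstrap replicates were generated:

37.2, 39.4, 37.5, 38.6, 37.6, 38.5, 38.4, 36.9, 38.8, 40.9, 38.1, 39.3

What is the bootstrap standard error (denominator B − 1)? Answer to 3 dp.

SE* = 1.107

Bootstrap SE is the standard deviation of the 12 replicate medians.
Mean of replicates: (37.2 + 39.4 + 37.5 + 38.6 + 37.6 + 38.5 + 38.4 + 36.9 + 38.8 + 40.9 + 38.1 + 39.3) / 12 = 461.2000 / 12 = 38.4333
Sum of squared deviations: (−1.2333)² + (+0.9667)² + (−0.9333)² + (+0.1667)² + (−0.8333)² + (+0.0667)² + (−0.0333)² + (−1.5333)² + (+0.3667)² + (+2.4667)² + (−0.3333)² + (+0.8667)² = 13.4867
Variance = 13.4867 / 11 = 1.2261
SE* = √1.2261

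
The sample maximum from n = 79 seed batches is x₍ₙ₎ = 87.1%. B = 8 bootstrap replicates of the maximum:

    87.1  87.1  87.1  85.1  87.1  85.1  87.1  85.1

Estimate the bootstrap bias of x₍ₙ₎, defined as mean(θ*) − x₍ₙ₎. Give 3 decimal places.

mean(θ*) = (87.1 + 87.1 + 87.1 + 85.1 + 87.1 + 85.1 + 87.1 + 85.1) / 8 = 86.3500
bias = 86.3500 − 87.1

bias = −0.750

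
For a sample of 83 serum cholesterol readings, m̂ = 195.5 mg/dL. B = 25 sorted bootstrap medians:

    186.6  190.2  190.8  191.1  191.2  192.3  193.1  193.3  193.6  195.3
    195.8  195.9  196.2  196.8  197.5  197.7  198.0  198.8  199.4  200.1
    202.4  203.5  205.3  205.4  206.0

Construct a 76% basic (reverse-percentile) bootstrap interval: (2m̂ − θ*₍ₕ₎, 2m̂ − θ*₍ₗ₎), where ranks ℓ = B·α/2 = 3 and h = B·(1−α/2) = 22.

Percentile endpoints at ranks 3 and 22: θ*₍3₎ = 190.8, θ*₍22₎ = 203.5.
Basic interval reflects these around m̂:
  lower = 2 × 195.5 − 203.5 = 187.5
  upper = 2 × 195.5 − 190.8 = 200.2

(187.5, 200.2)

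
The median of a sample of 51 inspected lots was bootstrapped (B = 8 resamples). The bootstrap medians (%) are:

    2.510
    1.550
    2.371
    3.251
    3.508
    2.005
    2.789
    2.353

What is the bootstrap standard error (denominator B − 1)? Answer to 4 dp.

Bootstrap SE is the standard deviation of the 8 replicate medians.
Mean of replicates: (2.510 + 1.550 + 2.371 + 3.251 + 3.508 + 2.005 + 2.789 + 2.353) / 8 = 20.33700 / 8 = 2.54212
Sum of squared deviations: (−0.03213)² + (−0.99212)² + (−0.17112)² + (+0.70887)² + (+0.96588)² + (−0.53713)² + (+0.24688)² + (−0.18912)² = 2.83526
Variance = 2.83526 / 7 = 0.40504
SE* = √0.40504

SE* = 0.6364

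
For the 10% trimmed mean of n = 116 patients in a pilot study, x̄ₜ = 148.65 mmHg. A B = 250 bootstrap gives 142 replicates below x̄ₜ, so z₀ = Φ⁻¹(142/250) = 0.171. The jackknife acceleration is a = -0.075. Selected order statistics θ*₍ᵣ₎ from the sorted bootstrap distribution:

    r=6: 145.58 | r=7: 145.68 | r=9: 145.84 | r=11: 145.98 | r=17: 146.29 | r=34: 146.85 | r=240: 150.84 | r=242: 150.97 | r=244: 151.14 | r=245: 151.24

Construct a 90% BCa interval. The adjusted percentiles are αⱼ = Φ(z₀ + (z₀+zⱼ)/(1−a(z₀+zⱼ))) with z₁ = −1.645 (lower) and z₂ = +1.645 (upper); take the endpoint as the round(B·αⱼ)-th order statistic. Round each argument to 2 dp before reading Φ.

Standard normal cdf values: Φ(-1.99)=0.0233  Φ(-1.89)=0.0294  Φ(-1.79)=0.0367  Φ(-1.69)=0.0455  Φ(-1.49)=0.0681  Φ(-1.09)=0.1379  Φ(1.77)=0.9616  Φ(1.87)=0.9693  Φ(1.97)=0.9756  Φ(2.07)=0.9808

Lower: z₀ + z₁ = 0.171 + (-1.645) = -1.474; 1 − a(z₀+z₁) = 1 − (-0.075)(-1.474) = 0.8894; argument = 0.171 + (-1.474)/0.8894 = -1.4862 → -1.49.
α₁ = Φ(-1.49) = 0.0681; rank = round(250 × 0.0681) = 17; θ*₍17₎ = 146.29.
Upper: z₀ + z₂ = 1.816; 1 − a(z₀+z₂) = 1.1362; argument = 1.7693 → 1.77; α₂ = 0.9616; rank = 240; θ*₍240₎ = 150.84.

(146.29, 150.84)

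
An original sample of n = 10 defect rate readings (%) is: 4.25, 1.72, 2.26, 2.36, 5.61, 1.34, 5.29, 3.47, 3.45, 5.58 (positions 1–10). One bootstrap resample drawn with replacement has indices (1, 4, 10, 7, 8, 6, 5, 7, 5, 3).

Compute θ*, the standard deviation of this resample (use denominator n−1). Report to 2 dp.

θ* = 1.63

Resample values: 4.25, 2.36, 5.58, 5.29, 3.47, 1.34, 5.61, 5.29, 5.61, 2.26.
Mean = 4.1060; sum of squared deviations = 24.0326
s² = 24.0326 / 9 = 2.6703
s = √2.6703 = 1.63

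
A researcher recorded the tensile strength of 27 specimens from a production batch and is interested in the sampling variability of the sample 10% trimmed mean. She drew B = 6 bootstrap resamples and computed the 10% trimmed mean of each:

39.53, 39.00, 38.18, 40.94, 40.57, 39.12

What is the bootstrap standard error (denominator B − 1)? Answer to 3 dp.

Bootstrap SE is the standard deviation of the 6 replicate 10% trimmed means.
Mean of replicates: (39.53 + 39.00 + 38.18 + 40.94 + 40.57 + 39.12) / 6 = 237.3400 / 6 = 39.5567
Sum of squared deviations: (−0.0267)² + (−0.5567)² + (−1.3767)² + (+1.3833)² + (+1.0133)² + (−0.4367)² = 5.3369
Variance = 5.3369 / 5 = 1.0674
SE* = √1.0674

SE* = 1.033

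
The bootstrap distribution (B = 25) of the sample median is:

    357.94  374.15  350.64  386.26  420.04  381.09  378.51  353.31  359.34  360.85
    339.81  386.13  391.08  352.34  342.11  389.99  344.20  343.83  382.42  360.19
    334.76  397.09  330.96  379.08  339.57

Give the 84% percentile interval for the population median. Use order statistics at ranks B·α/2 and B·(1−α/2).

(334.76, 391.08)

Sorted replicates: 330.96, 334.76, 339.57, 339.81, 342.11, 343.83, 344.20, 350.64, 352.34, 353.31, 357.94, 359.34, 360.19, 360.85, 374.15, 378.51, 379.08, 381.09, 382.42, 386.13, 386.26, 389.99, 391.08, 397.09, 420.04
α = 0.16; lower rank = 25 × 0.080 = 2; upper rank = 25 × 0.920 = 23.
The 2nd smallest replicate is 334.76; the 23rd is 391.08.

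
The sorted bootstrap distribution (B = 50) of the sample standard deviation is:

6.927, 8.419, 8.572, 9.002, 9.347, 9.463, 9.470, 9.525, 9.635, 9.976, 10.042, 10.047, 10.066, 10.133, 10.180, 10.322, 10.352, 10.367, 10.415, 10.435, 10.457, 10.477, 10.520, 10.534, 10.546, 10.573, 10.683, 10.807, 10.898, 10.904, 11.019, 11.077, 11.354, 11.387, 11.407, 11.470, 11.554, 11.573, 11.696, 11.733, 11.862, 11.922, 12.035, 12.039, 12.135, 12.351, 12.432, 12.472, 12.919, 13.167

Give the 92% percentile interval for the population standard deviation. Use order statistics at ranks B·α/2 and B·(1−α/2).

(8.419, 12.472)

α = 0.08; lower rank = 50 × 0.040 = 2; upper rank = 50 × 0.960 = 48.
The 2nd smallest replicate is 8.419; the 48th is 12.472.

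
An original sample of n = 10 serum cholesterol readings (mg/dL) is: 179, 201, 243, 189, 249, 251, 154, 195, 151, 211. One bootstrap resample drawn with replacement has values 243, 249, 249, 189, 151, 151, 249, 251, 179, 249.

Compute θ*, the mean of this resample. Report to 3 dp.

θ* = 216.000

Mean = (243 + 249 + 249 + 189 + 151 + 151 + 249 + 251 + 179 + 249) / 10 = 2160.0 / 10 = 216.000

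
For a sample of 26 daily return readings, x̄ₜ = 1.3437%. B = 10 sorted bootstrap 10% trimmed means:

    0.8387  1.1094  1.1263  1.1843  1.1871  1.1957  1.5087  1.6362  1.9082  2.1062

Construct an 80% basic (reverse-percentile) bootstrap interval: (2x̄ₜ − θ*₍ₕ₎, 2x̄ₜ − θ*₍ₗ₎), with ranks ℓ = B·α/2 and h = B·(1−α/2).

Percentile endpoints at ranks 1 and 9: θ*₍1₎ = 0.8387, θ*₍9₎ = 1.9082.
Basic interval reflects these around x̄ₜ:
  lower = 2 × 1.3437 − 1.9082 = 0.7792
  upper = 2 × 1.3437 − 0.8387 = 1.8487

(0.7792, 1.8487)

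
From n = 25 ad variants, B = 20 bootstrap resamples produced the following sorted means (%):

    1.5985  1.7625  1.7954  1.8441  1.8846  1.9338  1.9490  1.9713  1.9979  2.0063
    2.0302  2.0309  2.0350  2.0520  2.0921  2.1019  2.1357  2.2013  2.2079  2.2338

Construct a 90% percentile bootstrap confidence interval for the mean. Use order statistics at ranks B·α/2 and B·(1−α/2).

α = 0.10; lower rank = 20 × 0.050 = 1; upper rank = 20 × 0.950 = 19.
The 1st smallest replicate is 1.5985; the 19th is 2.2079.

(1.5985, 2.2079)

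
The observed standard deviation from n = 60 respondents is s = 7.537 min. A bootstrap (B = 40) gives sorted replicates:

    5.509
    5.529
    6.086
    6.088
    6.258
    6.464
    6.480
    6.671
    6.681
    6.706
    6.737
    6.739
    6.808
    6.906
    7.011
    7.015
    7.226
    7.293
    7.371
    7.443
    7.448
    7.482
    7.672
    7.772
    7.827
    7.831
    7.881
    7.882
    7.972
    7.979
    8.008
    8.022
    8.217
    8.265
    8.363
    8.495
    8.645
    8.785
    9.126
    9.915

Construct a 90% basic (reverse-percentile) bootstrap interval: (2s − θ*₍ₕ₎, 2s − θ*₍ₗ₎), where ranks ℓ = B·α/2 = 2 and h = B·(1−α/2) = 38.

Percentile endpoints at ranks 2 and 38: θ*₍2₎ = 5.529, θ*₍38₎ = 8.785.
Basic interval reflects these around s:
  lower = 2 × 7.537 − 8.785 = 6.289
  upper = 2 × 7.537 − 5.529 = 9.545

(6.289, 9.545)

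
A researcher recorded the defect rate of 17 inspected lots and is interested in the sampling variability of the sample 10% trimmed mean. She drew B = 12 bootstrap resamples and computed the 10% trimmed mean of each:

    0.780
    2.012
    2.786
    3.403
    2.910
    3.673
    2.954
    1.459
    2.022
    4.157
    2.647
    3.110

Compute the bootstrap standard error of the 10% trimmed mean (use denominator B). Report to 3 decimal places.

SE* = 0.912

Bootstrap SE is the standard deviation of the 12 replicate 10% trimmed means.
Mean of replicates: (0.780 + 2.012 + 2.786 + 3.403 + 2.910 + 3.673 + 2.954 + 1.459 + 2.022 + 4.157 + 2.647 + 3.110) / 12 = 31.9130 / 12 = 2.6594
Sum of squared deviations: (−1.8794)² + (−0.6474)² + (+0.1266)² + (+0.7436)² + (+0.2506)² + (+1.0136)² + (+0.2946)² + (−1.2004)² + (−0.6374)² + (+1.4976)² + (−0.0124)² + (+0.4506)² = 9.9905
Variance = 9.9905 / 12 = 0.8325
SE* = √0.8325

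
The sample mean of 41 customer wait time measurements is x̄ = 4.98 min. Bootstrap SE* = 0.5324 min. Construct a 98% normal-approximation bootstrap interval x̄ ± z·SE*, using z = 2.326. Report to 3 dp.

(3.742, 6.218)

Margin = 2.326 × 0.5324 = 1.2384
Interval: 4.98 ± 1.2384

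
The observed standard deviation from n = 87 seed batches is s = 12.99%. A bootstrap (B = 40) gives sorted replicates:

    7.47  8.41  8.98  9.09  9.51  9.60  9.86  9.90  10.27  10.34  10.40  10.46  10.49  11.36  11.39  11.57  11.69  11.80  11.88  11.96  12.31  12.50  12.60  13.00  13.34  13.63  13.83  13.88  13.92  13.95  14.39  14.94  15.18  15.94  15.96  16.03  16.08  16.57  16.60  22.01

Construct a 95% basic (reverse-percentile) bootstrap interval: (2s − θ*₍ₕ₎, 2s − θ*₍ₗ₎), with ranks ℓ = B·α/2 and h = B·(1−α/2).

(9.38, 18.51)

Percentile endpoints at ranks 1 and 39: θ*₍1₎ = 7.47, θ*₍39₎ = 16.60.
Basic interval reflects these around s:
  lower = 2 × 12.99 − 16.60 = 9.38
  upper = 2 × 12.99 − 7.47 = 18.51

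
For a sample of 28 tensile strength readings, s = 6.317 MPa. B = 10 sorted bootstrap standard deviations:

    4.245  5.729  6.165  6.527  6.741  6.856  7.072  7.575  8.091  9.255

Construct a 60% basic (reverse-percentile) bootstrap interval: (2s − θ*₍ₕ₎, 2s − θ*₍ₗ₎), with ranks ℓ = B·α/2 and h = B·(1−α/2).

(5.059, 6.905)

Percentile endpoints at ranks 2 and 8: θ*₍2₎ = 5.729, θ*₍8₎ = 7.575.
Basic interval reflects these around s:
  lower = 2 × 6.317 − 7.575 = 5.059
  upper = 2 × 6.317 − 5.729 = 6.905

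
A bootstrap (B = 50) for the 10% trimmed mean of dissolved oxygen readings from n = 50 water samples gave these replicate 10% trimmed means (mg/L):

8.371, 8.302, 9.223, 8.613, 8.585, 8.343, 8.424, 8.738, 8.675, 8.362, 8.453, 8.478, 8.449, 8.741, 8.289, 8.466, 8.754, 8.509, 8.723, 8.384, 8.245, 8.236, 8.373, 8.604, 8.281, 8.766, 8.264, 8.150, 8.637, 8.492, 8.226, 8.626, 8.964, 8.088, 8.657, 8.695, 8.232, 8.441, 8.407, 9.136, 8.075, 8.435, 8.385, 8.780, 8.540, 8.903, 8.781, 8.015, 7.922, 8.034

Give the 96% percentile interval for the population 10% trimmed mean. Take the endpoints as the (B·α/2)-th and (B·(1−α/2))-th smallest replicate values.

Sorted replicates: 7.922, 8.015, 8.034, 8.075, 8.088, 8.150, 8.226, 8.232, 8.236, 8.245, 8.264, 8.281, 8.289, 8.302, 8.343, 8.362, 8.371, 8.373, 8.384, 8.385, 8.407, 8.424, 8.435, 8.441, 8.449, 8.453, 8.466, 8.478, 8.492, 8.509, 8.540, 8.585, 8.604, 8.613, 8.626, 8.637, 8.657, 8.675, 8.695, 8.723, 8.738, 8.741, 8.754, 8.766, 8.780, 8.781, 8.903, 8.964, 9.136, 9.223
α = 0.04; lower rank = 50 × 0.020 = 1; upper rank = 50 × 0.980 = 49.
The 1st smallest replicate is 7.922; the 49th is 9.136.

(7.922, 9.136)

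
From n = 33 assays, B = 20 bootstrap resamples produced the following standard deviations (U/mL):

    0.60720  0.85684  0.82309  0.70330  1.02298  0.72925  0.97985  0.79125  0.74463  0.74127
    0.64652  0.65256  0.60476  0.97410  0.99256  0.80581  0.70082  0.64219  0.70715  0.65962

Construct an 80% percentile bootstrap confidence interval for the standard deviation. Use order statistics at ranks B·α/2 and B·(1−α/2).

Sorted replicates: 0.60476, 0.60720, 0.64219, 0.64652, 0.65256, 0.65962, 0.70082, 0.70330, 0.70715, 0.72925, 0.74127, 0.74463, 0.79125, 0.80581, 0.82309, 0.85684, 0.97410, 0.97985, 0.99256, 1.02298
α = 0.20; lower rank = 20 × 0.100 = 2; upper rank = 20 × 0.900 = 18.
The 2nd smallest replicate is 0.60720; the 18th is 0.97985.

(0.60720, 0.97985)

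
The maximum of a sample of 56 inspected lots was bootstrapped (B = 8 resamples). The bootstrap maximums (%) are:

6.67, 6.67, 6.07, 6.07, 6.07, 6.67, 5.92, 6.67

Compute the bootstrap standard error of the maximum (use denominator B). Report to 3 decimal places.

Bootstrap SE is the standard deviation of the 8 replicate maximums.
Mean of replicates: (6.67 + 6.67 + 6.07 + 6.07 + 6.07 + 6.67 + 5.92 + 6.67) / 8 = 50.8100 / 8 = 6.3513
Sum of squared deviations: (+0.3187)² + (+0.3187)² + (−0.2812)² + (−0.2812)² + (−0.2812)² + (+0.3187)² + (−0.4313)² + (+0.3187)² = 0.8297
Variance = 0.8297 / 8 = 0.1037
SE* = √0.1037

SE* = 0.322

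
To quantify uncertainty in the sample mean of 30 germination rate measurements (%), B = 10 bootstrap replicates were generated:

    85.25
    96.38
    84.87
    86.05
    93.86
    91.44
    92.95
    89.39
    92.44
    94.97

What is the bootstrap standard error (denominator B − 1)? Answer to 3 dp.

SE* = 4.165

Bootstrap SE is the standard deviation of the 10 replicate means.
Mean of replicates: (85.25 + 96.38 + 84.87 + 86.05 + 93.86 + 91.44 + 92.95 + 89.39 + 92.44 + 94.97) / 10 = 907.6000 / 10 = 90.7600
Sum of squared deviations: (−5.5100)² + (+5.6200)² + (−5.8900)² + (−4.7100)² + (+3.1000)² + (+0.6800)² + (+2.1900)² + (−1.3700)² + (+1.6800)² + (+4.2100)² = 156.1126
Variance = 156.1126 / 9 = 17.3458
SE* = √17.3458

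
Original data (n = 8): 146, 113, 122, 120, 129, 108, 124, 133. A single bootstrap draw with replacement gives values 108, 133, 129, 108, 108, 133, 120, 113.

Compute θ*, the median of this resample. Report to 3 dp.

θ* = 116.500

Sorted: 108, 108, 108, 113, 120, 129, 133, 133
Median = average of the two middle values = 116.500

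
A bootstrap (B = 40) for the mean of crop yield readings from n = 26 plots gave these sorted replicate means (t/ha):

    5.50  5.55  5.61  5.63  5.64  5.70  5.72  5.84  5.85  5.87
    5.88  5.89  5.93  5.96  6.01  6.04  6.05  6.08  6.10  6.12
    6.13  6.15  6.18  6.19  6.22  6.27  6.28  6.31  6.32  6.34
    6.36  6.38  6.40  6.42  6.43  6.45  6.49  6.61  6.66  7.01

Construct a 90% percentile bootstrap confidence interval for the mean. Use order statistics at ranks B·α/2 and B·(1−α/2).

α = 0.10; lower rank = 40 × 0.050 = 2; upper rank = 40 × 0.950 = 38.
The 2nd smallest replicate is 5.55; the 38th is 6.61.

(5.55, 6.61)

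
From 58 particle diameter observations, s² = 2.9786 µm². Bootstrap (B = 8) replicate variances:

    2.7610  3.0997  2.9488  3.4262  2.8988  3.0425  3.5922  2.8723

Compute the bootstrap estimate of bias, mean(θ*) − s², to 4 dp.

bias = +0.1016

mean(θ*) = (2.7610 + 3.0997 + 2.9488 + 3.4262 + 2.8988 + 3.0425 + 3.5922 + 2.8723) / 8 = 3.08019
bias = 3.08019 − 2.9786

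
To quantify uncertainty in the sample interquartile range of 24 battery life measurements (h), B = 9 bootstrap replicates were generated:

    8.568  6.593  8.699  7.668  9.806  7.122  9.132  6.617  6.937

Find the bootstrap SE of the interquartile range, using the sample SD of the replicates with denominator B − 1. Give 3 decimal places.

SE* = 1.182

Bootstrap SE is the standard deviation of the 9 replicate interquartile ranges.
Mean of replicates: (8.568 + 6.593 + 8.699 + 7.668 + 9.806 + 7.122 + 9.132 + 6.617 + 6.937) / 9 = 71.1420 / 9 = 7.9047
Sum of squared deviations: (+0.6633)² + (−1.3117)² + (+0.7943)² + (−0.2367)² + (+1.9013)² + (−0.7827)² + (+1.2273)² + (−1.2877)² + (−0.9677)² = 11.1759
Variance = 11.1759 / 8 = 1.3970
SE* = √1.3970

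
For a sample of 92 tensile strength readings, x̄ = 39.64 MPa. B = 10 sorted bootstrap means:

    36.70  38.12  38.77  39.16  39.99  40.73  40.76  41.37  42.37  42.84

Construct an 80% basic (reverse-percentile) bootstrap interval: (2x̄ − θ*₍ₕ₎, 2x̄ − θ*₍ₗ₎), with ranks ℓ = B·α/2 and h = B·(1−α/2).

(36.91, 42.58)

Percentile endpoints at ranks 1 and 9: θ*₍1₎ = 36.70, θ*₍9₎ = 42.37.
Basic interval reflects these around x̄:
  lower = 2 × 39.64 − 42.37 = 36.91
  upper = 2 × 39.64 − 36.70 = 42.58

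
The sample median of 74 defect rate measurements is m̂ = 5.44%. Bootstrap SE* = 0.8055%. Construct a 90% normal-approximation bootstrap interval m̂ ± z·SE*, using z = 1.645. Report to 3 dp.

Margin = 1.645 × 0.8055 = 1.3250
Interval: 5.44 ± 1.3250

(4.115, 6.765)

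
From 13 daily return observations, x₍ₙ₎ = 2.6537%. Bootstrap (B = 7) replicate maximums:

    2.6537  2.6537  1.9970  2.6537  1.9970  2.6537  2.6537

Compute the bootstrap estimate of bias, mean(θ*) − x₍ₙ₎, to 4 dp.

bias = −0.1876

mean(θ*) = (2.6537 + 2.6537 + 1.9970 + 2.6537 + 1.9970 + 2.6537 + 2.6537) / 7 = 2.46607
bias = 2.46607 − 2.6537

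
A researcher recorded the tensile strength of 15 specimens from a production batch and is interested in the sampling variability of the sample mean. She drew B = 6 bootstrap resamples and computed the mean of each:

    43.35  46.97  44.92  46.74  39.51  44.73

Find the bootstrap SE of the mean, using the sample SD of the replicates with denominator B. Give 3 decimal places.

SE* = 2.499

Bootstrap SE is the standard deviation of the 6 replicate means.
Mean of replicates: (43.35 + 46.97 + 44.92 + 46.74 + 39.51 + 44.73) / 6 = 266.2200 / 6 = 44.3700
Sum of squared deviations: (−1.0200)² + (+2.6000)² + (+0.5500)² + (+2.3700)² + (−4.8600)² + (+0.3600)² = 37.4690
Variance = 37.4690 / 6 = 6.2448
SE* = √6.2448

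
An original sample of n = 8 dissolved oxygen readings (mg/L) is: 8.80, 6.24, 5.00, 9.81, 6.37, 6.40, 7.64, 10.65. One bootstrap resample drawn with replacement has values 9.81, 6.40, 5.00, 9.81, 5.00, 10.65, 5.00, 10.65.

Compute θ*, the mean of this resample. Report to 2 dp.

Mean = (9.81 + 6.40 + 5.00 + 9.81 + 5.00 + 10.65 + 5.00 + 10.65) / 8 = 62.320 / 8 = 7.79

θ* = 7.79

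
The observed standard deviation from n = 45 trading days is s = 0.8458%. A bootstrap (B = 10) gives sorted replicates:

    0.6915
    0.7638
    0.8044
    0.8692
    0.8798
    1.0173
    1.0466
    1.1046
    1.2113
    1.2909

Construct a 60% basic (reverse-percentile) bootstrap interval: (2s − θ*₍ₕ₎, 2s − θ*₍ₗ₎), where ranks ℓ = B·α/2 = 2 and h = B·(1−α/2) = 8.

Percentile endpoints at ranks 2 and 8: θ*₍2₎ = 0.7638, θ*₍8₎ = 1.1046.
Basic interval reflects these around s:
  lower = 2 × 0.8458 − 1.1046 = 0.5870
  upper = 2 × 0.8458 − 0.7638 = 0.9278

(0.5870, 0.9278)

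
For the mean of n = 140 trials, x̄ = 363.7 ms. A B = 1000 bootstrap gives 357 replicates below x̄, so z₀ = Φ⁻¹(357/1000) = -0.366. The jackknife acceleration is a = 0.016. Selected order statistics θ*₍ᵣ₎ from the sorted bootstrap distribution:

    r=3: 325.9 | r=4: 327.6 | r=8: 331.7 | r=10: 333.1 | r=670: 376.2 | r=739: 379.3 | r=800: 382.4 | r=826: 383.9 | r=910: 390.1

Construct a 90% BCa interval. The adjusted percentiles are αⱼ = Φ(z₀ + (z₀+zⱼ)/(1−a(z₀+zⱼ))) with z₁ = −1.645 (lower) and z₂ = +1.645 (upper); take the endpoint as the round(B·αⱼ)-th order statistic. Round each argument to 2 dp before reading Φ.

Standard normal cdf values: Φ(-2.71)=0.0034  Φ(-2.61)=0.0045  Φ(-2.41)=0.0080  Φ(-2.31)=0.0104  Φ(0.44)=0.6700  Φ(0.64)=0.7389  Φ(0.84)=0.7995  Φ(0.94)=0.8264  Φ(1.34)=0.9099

(333.1, 383.9)

Lower: z₀ + z₁ = -0.366 + (-1.645) = -2.011; 1 − a(z₀+z₁) = 1 − (0.016)(-2.011) = 1.0322; argument = -0.366 + (-2.011)/1.0322 = -2.3143 → -2.31.
α₁ = Φ(-2.31) = 0.0104; rank = round(1000 × 0.0104) = 10; θ*₍10₎ = 333.1.
Upper: z₀ + z₂ = 1.279; 1 − a(z₀+z₂) = 0.9795; argument = 0.9397 → 0.94; α₂ = 0.8264; rank = 826; θ*₍826₎ = 383.9.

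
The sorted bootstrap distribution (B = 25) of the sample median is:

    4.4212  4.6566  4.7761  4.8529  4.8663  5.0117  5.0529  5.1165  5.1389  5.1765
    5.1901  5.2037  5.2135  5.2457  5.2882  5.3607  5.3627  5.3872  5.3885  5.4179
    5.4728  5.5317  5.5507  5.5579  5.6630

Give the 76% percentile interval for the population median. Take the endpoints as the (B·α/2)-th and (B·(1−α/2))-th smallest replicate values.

α = 0.24; lower rank = 25 × 0.120 = 3; upper rank = 25 × 0.880 = 22.
The 3rd smallest replicate is 4.7761; the 22nd is 5.5317.

(4.7761, 5.5317)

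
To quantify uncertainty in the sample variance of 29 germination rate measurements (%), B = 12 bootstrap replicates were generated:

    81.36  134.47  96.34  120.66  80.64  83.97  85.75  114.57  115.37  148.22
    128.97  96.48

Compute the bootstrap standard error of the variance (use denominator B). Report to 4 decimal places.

SE* = 22.0003

Bootstrap SE is the standard deviation of the 12 replicate variances.
Mean of replicates: (81.36 + 134.47 + 96.34 + 120.66 + 80.64 + 83.97 + 85.75 + 114.57 + 115.37 + 148.22 + 128.97 + 96.48) / 12 = 1286.80000 / 12 = 107.23333
Sum of squared deviations: (−25.87333)² + (+27.23667)² + (−10.89333)² + (+13.42667)² + (−26.59333)² + (−23.26333)² + (−21.48333)² + (+7.33667)² + (+8.13667)² + (+40.98667)² + (+21.73667)² + (−10.75333)² = 5808.18287
Variance = 5808.18287 / 12 = 484.01524
SE* = √484.01524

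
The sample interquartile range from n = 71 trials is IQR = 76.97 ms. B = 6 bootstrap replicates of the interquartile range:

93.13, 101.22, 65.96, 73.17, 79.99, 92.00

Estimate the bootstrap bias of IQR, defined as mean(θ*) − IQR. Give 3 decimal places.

mean(θ*) = (93.13 + 101.22 + 65.96 + 73.17 + 79.99 + 92.00) / 6 = 84.2450
bias = 84.2450 − 76.97

bias = +7.275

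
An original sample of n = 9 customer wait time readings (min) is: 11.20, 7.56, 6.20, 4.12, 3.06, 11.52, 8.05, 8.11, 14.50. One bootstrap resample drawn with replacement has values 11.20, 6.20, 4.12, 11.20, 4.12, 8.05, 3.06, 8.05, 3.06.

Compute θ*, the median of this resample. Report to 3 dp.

θ* = 6.200

Sorted: 3.06, 3.06, 4.12, 4.12, 6.20, 8.05, 8.05, 11.20, 11.20
Median = middle value = 6.200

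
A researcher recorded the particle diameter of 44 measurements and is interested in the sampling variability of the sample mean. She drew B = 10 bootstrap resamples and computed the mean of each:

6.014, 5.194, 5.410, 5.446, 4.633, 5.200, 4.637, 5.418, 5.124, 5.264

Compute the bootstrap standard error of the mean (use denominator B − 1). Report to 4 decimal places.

SE* = 0.4016

Bootstrap SE is the standard deviation of the 10 replicate means.
Mean of replicates: (6.014 + 5.194 + 5.410 + 5.446 + 4.633 + 5.200 + 4.637 + 5.418 + 5.124 + 5.264) / 10 = 52.34000 / 10 = 5.23400
Sum of squared deviations: (+0.78000)² + (−0.04000)² + (+0.17600)² + (+0.21200)² + (−0.60100)² + (−0.03400)² + (−0.59700)² + (+0.18400)² + (−0.11000)² + (+0.03000)² = 1.45154
Variance = 1.45154 / 9 = 0.16128
SE* = √0.16128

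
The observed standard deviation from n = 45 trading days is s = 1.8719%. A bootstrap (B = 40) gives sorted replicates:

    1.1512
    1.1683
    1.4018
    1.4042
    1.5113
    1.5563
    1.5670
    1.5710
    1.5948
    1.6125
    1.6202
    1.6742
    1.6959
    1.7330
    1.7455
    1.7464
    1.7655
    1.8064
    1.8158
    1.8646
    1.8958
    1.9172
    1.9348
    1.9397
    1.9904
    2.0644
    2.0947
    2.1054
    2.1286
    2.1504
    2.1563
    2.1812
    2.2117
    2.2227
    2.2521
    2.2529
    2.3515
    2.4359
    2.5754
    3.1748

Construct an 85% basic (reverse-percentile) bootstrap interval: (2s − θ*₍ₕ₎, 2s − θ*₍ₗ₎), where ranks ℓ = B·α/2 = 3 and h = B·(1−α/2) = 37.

(1.3923, 2.3420)

Percentile endpoints at ranks 3 and 37: θ*₍3₎ = 1.4018, θ*₍37₎ = 2.3515.
Basic interval reflects these around s:
  lower = 2 × 1.8719 − 2.3515 = 1.3923
  upper = 2 × 1.8719 − 1.4018 = 2.3420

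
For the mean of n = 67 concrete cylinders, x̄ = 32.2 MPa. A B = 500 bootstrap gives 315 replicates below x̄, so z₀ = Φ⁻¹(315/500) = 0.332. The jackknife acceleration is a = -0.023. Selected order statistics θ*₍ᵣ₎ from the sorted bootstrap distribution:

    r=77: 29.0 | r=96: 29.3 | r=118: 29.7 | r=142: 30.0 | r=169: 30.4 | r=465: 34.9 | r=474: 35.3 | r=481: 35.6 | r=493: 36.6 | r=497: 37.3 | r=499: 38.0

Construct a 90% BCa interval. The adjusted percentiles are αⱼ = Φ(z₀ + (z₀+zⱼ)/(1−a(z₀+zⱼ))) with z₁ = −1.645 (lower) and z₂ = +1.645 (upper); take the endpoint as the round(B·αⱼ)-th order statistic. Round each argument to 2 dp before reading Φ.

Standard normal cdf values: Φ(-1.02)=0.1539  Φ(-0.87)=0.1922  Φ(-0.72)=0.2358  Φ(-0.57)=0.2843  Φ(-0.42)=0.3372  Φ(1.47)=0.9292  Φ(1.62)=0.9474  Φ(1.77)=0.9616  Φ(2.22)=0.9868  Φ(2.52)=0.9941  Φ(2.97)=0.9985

Lower: z₀ + z₁ = 0.332 + (-1.645) = -1.313; 1 − a(z₀+z₁) = 1 − (-0.023)(-1.313) = 0.9698; argument = 0.332 + (-1.313)/0.9698 = -1.0219 → -1.02.
α₁ = Φ(-1.02) = 0.1539; rank = round(500 × 0.1539) = 77; θ*₍77₎ = 29.0.
Upper: z₀ + z₂ = 1.977; 1 − a(z₀+z₂) = 1.0455; argument = 2.2230 → 2.22; α₂ = 0.9868; rank = 493; θ*₍493₎ = 36.6.

(29.0, 36.6)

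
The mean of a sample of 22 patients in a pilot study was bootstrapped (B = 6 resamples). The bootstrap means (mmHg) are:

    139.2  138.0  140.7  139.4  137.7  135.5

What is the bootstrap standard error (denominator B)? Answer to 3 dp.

SE* = 1.632

Bootstrap SE is the standard deviation of the 6 replicate means.
Mean of replicates: (139.2 + 138.0 + 140.7 + 139.4 + 137.7 + 135.5) / 6 = 830.5000 / 6 = 138.4167
Sum of squared deviations: (+0.7833)² + (−0.4167)² + (+2.2833)² + (+0.9833)² + (−0.7167)² + (−2.9167)² = 15.9883
Variance = 15.9883 / 6 = 2.6647
SE* = √2.6647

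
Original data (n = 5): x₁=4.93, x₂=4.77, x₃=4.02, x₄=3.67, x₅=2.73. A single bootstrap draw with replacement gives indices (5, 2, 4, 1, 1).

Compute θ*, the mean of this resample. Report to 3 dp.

Resample values: 2.73, 4.77, 3.67, 4.93, 4.93.
Mean = (2.73 + 4.77 + 3.67 + 4.93 + 4.93) / 5 = 21.030 / 5 = 4.206

θ* = 4.206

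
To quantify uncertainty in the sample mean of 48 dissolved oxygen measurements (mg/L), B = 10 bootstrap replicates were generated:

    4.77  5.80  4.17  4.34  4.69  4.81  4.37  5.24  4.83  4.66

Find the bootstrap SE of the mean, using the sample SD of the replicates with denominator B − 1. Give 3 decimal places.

SE* = 0.473

Bootstrap SE is the standard deviation of the 10 replicate means.
Mean of replicates: (4.77 + 5.80 + 4.17 + 4.34 + 4.69 + 4.81 + 4.37 + 5.24 + 4.83 + 4.66) / 10 = 47.6800 / 10 = 4.7680
Sum of squared deviations: (+0.0020)² + (+1.0320)² + (−0.5980)² + (−0.4280)² + (−0.0780)² + (+0.0420)² + (−0.3980)² + (+0.4720)² + (+0.0620)² + (−0.1080)² = 2.0104
Variance = 2.0104 / 9 = 0.2234
SE* = √0.2234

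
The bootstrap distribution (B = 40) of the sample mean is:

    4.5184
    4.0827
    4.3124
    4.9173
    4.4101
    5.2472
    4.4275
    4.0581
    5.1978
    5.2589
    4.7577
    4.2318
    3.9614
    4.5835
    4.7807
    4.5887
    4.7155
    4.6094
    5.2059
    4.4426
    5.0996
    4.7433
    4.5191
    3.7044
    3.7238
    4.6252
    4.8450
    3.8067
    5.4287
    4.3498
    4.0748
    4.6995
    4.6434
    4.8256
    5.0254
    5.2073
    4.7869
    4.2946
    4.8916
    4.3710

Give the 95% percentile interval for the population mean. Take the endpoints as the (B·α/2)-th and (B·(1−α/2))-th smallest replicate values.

(3.7044, 5.2589)

Sorted replicates: 3.7044, 3.7238, 3.8067, 3.9614, 4.0581, 4.0748, 4.0827, 4.2318, 4.2946, 4.3124, 4.3498, 4.3710, 4.4101, 4.4275, 4.4426, 4.5184, 4.5191, 4.5835, 4.5887, 4.6094, 4.6252, 4.6434, 4.6995, 4.7155, 4.7433, 4.7577, 4.7807, 4.7869, 4.8256, 4.8450, 4.8916, 4.9173, 5.0254, 5.0996, 5.1978, 5.2059, 5.2073, 5.2472, 5.2589, 5.4287
α = 0.05; lower rank = 40 × 0.025 = 1; upper rank = 40 × 0.975 = 39.
The 1st smallest replicate is 3.7044; the 39th is 5.2589.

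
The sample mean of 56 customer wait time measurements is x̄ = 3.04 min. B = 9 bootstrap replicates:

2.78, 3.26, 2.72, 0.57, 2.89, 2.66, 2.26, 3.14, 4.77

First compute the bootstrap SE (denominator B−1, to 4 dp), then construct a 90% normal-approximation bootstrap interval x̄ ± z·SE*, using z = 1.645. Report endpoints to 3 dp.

(1.247, 4.833)

Mean of replicates = 2.7833; sum of squared deviations = 9.5046; SE* = √(9.5046/8) = 1.0900
Margin = 1.645 × 1.0900 = 1.7931
Interval: 3.04 ± 1.7931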